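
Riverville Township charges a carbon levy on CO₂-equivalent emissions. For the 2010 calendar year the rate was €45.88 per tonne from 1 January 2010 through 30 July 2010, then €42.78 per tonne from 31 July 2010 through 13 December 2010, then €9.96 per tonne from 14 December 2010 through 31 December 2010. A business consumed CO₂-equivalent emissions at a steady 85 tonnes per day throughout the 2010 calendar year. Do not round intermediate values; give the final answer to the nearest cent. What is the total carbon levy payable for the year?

1 January – 30 July 2010: 211 days × 85 tonnes/day = 17,935 tonnes at €45.88/tonne → €822857.80
31 July – 13 December 2010: 136 days × 85 tonnes/day = 11,560 tonnes at €42.78/tonne → €494536.80
14 December – 31 December 2010: 18 days × 85 tonnes/day = 1,530 tonnes at €9.96/tonne → €15238.80

€1332633.40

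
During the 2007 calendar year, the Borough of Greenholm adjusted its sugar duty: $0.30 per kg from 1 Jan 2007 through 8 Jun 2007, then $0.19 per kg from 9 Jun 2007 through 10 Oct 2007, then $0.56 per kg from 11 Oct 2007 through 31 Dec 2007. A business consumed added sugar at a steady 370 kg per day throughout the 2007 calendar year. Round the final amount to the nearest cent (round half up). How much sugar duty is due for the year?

$43356.60

1 Jan – 8 Jun 2007: 159 days × 370 kg/day = 58,830 kg at $0.30/kg → $17649.00
9 Jun – 10 Oct 2007: 124 days × 370 kg/day = 45,880 kg at $0.19/kg → $8717.20
11 Oct – 31 Dec 2007: 82 days × 370 kg/day = 30,340 kg at $0.56/kg → $16990.40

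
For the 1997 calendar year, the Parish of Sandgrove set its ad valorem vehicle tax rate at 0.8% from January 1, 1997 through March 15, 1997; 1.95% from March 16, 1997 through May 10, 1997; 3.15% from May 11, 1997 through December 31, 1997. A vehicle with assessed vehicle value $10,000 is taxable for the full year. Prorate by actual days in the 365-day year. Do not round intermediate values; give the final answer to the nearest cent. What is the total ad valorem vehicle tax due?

$248.95

January 1 – March 15, 1997: 74 days at 0.8% → $10,000 × 0.8% × 74/365 = $16.2192
March 16 – May 10, 1997: 56 days at 1.95% → $10,000 × 1.95% × 56/365 = $29.9178
May 11 – December 31, 1997: 235 days at 3.15% → $10,000 × 3.15% × 235/365 = $202.8082
Total = $248.9452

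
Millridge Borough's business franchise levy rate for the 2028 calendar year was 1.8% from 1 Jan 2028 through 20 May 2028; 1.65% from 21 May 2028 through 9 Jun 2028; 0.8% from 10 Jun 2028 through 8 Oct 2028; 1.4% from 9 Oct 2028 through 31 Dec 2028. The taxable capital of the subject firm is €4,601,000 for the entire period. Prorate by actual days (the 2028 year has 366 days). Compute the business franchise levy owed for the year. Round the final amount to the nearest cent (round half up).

€63,006.04

1 Jan – 20 May 2028: 141 days at 1.8% → €4,601,000 × 1.8% × 141/366 = €31,905.2951
21 May – 9 Jun 2028: 20 days at 1.65% → €4,601,000 × 1.65% × 20/366 = €4,148.4426
10 Jun – 8 Oct 2028: 121 days at 0.8% → €4,601,000 × 0.8% × 121/366 = €12,168.7650
9 Oct – 31 Dec 2028: 84 days at 1.4% → €4,601,000 × 1.4% × 84/366 = €14,783.5410
Total = €63,006.0437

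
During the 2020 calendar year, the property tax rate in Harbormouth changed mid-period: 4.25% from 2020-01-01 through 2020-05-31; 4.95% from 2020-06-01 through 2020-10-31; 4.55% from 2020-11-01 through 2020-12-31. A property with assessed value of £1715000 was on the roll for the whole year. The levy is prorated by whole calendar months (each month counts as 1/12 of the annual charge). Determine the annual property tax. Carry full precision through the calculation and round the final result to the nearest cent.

£78747.08

2020-01-01 to 2020-05-31: 5 months at 4.25% → £1715000 × 4.25% × 5/12 = £30369.7917
2020-06-01 to 2020-10-31: 5 months at 4.95% → £1715000 × 4.95% × 5/12 = £35371.8750
2020-11-01 to 2020-12-31: 2 months at 4.55% → £1715000 × 4.55% × 2/12 = £13005.4167
Total = £78747.0833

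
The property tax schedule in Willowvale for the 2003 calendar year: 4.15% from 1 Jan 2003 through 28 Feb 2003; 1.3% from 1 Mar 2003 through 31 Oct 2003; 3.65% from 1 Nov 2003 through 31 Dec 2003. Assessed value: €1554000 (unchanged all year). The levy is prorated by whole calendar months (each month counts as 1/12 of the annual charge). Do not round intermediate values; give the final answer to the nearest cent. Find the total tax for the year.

€33670.00

1 Jan – 28 Feb 2003: 2 months at 4.15% → €1554000 × 4.15% × 2/12 = €10748.5000
1 Mar – 31 Oct 2003: 8 months at 1.3% → €1554000 × 1.3% × 8/12 = €13468.0000
1 Nov – 31 Dec 2003: 2 months at 3.65% → €1554000 × 3.65% × 2/12 = €9453.5000
Total = €33670.0000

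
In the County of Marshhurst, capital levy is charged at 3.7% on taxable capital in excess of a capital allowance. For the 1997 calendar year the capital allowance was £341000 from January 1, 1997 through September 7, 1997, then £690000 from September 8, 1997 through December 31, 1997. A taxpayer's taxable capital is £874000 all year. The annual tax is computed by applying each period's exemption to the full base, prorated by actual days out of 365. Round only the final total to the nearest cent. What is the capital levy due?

January 1 – September 7, 1997: 250 days, exemption £341000 → (£874000 − £341000) × 3.7% × 250/365 = £13507.5342
September 8 – December 31, 1997: 115 days, exemption £690000 → (£874000 − £690000) × 3.7% × 115/365 = £2144.9863
Total = £15652.5205

£15652.52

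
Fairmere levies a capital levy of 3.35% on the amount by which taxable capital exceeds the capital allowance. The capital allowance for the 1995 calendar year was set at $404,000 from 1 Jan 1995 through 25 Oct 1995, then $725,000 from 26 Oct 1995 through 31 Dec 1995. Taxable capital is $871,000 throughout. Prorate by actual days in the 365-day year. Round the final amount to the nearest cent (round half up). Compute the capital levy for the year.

1 Jan – 25 Oct 1995: 298 days, exemption $404,000 → ($871,000 − $404,000) × 3.35% × 298/365 = $12,772.7699
26 Oct – 31 Dec 1995: 67 days, exemption $725,000 → ($871,000 − $725,000) × 3.35% × 67/365 = $897.8000
Total = $13,670.5699

$13,670.57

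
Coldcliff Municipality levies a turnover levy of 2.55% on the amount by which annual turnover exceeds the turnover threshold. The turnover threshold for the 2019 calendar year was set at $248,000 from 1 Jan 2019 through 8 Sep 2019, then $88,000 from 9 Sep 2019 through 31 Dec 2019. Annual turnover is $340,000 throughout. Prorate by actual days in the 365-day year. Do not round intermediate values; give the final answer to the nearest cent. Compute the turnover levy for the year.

1 Jan – 8 Sep 2019: 251 days, exemption $248,000 → ($340,000 − $248,000) × 2.55% × 251/365 = $1,613.2767
9 Sep – 31 Dec 2019: 114 days, exemption $88,000 → ($340,000 − $88,000) × 2.55% × 114/365 = $2,007.0247
Total = $3,620.3014

$3,620.30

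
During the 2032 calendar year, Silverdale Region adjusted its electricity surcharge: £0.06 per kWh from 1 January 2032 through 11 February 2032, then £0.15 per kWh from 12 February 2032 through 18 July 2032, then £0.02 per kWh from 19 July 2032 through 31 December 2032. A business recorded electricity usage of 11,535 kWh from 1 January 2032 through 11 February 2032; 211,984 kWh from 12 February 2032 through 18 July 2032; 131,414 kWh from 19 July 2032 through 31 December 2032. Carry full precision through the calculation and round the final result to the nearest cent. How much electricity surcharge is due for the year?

£35,117.98

1 January – 11 February 2032: 11,535 kWh at £0.06/kWh → £692.10
12 February – 18 July 2032: 211,984 kWh at £0.15/kWh → £31,797.60
19 July – 31 December 2032: 131,414 kWh at £0.02/kWh → £2,628.28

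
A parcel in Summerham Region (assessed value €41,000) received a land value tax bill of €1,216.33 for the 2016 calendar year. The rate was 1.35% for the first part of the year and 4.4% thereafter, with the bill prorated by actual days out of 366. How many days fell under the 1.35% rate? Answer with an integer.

172 days

Let d = days at the first rate; then 366 − d days at the second rate.
€41,000 × [1.35%·d + 4.4%·(366−d)] / 366 = €1,216.33
Solving gives d = 172, so the new rate took effect on 21 June 2016.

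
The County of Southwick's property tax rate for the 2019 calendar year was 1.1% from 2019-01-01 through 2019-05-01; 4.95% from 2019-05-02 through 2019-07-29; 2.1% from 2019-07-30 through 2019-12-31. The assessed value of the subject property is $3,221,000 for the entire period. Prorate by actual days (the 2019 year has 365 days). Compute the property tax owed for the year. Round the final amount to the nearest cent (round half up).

2019-01-01 to 2019-05-01: 121 days at 1.1% → $3,221,000 × 1.1% × 121/365 = $11,745.6192
2019-05-02 to 2019-07-29: 89 days at 4.95% → $3,221,000 × 4.95% × 89/365 = $38,877.0288
2019-07-30 to 2019-12-31: 155 days at 2.1% → $3,221,000 × 2.1% × 155/365 = $28,724.2603
Total = $79,346.9082

$79,346.91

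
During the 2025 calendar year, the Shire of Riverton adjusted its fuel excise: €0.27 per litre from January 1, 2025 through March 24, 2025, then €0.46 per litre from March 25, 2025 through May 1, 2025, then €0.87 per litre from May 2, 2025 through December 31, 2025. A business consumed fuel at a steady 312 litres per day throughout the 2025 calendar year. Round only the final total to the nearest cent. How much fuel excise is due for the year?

€78,677.04

January 1 – March 24, 2025: 83 days × 312 litres/day = 25,896 litres at €0.27/litre → €6,991.92
March 25 – May 1, 2025: 38 days × 312 litres/day = 11,856 litres at €0.46/litre → €5,453.76
May 2 – December 31, 2025: 244 days × 312 litres/day = 76,128 litres at €0.87/litre → €66,231.36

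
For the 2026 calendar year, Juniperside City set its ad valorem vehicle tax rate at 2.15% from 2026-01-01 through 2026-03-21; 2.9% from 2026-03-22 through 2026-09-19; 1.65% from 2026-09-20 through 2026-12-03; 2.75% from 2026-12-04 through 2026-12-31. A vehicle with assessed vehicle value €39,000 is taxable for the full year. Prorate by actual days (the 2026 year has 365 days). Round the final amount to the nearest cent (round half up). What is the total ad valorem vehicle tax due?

2026-01-01 to 2026-03-21: 80 days at 2.15% → €39,000 × 2.15% × 80/365 = €183.7808
2026-03-22 to 2026-09-19: 182 days at 2.9% → €39,000 × 2.9% × 182/365 = €563.9507
2026-09-20 to 2026-12-03: 75 days at 1.65% → €39,000 × 1.65% × 75/365 = €132.2260
2026-12-04 to 2026-12-31: 28 days at 2.75% → €39,000 × 2.75% × 28/365 = €82.2740
Total = €962.2315

€962.23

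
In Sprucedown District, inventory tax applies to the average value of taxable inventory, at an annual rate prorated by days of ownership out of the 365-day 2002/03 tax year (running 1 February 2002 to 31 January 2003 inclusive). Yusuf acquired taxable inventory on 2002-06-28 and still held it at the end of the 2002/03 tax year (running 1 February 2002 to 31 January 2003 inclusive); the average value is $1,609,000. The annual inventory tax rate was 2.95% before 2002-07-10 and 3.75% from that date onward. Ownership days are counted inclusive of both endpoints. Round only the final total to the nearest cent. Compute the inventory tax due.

2002-06-28 to 2002-07-09: 12 days at 2.95% → $1,609,000 × 2.95% × 12/365 = $1,560.5096
2002-07-10 to 2003-01-31: 206 days at 3.75% → $1,609,000 × 3.75% × 206/365 = $34,053.4932
Total = $35,614.0027

$35,614.00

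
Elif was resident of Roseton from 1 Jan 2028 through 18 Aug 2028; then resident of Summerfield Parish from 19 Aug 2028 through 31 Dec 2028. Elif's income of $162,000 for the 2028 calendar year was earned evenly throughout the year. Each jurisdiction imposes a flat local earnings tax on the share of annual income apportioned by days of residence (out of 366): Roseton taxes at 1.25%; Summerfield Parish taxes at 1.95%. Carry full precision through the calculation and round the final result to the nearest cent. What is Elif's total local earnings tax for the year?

Roseton, 1 Jan – 18 Aug 2028: 231 days → $162,000 × 1.25% × 231/366 = $1,278.0738
Summerfield Parish, 19 Aug – 31 Dec 2028: 135 days → $162,000 × 1.95% × 135/366 = $1,165.2049
Total = $2,443.2787

$2,443.28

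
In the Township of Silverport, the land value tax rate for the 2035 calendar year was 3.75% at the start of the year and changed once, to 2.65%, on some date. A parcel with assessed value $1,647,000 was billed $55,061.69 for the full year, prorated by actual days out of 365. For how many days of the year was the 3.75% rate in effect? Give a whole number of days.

230 days

Let d = days at the first rate; then 365 − d days at the second rate.
$1,647,000 × [3.75%·d + 2.65%·(365−d)] / 365 = $55,061.69
Solving gives d = 230, so the new rate took effect on August 19, 2035.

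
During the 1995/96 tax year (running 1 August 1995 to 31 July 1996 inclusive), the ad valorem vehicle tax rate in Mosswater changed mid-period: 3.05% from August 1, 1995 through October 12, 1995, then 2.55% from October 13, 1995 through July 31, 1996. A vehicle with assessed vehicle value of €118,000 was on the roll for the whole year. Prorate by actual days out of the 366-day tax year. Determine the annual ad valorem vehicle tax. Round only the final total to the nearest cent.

August 1 – October 12, 1995: 73 days at 3.05% → €118,000 × 3.05% × 73/366 = €717.8333
October 13, 1995 – July 31, 1996: 293 days at 2.55% → €118,000 × 2.55% × 293/366 = €2,408.8443
Total = €3,126.6776

€3,126.68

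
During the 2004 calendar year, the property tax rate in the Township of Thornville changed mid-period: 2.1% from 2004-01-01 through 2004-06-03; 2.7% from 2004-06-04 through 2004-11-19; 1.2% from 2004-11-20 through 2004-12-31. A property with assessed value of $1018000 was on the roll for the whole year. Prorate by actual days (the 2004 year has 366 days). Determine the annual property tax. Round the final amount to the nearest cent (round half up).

$23146.98

2004-01-01 to 2004-06-03: 155 days at 2.1% → $1018000 × 2.1% × 155/366 = $9053.5246
2004-06-04 to 2004-11-19: 169 days at 2.7% → $1018000 × 2.7% × 169/366 = $12691.6230
2004-11-20 to 2004-12-31: 42 days at 1.2% → $1018000 × 1.2% × 42/366 = $1401.8361
Total = $23146.9836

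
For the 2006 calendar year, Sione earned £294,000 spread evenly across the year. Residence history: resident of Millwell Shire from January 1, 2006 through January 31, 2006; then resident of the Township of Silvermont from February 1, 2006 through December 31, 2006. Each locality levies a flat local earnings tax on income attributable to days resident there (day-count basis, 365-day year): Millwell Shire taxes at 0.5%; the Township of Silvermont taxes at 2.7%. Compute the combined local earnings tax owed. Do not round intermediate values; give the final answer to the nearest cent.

Millwell Shire, January 1 – January 31, 2006: 31 days → £294,000 × 0.5% × 31/365 = £124.8493
The Township of Silvermont, February 1 – December 31, 2006: 334 days → £294,000 × 2.7% × 334/365 = £7,263.8137
Total = £7,388.6630

£7,388.66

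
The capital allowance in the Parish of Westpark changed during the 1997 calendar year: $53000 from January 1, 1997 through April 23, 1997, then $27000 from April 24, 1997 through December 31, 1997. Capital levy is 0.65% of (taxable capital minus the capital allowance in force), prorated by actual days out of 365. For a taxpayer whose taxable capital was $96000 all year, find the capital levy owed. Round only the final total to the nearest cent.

$396.18

January 1 – April 23, 1997: 113 days, exemption $53000 → ($96000 − $53000) × 0.65% × 113/365 = $86.5301
April 24 – December 31, 1997: 252 days, exemption $27000 → ($96000 − $27000) × 0.65% × 252/365 = $309.6493
Total = $396.1795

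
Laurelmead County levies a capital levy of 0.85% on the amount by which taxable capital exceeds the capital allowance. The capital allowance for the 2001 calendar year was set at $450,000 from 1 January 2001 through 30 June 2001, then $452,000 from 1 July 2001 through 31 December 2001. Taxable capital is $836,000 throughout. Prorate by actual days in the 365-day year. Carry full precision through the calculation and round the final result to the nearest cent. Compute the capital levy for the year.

1 January – 30 June 2001: 181 days, exemption $450,000 → ($836,000 − $450,000) × 0.85% × 181/365 = $1,627.0164
1 July – 31 December 2001: 184 days, exemption $452,000 → ($836,000 − $452,000) × 0.85% × 184/365 = $1,645.4137
Total = $3,272.4301

$3,272.43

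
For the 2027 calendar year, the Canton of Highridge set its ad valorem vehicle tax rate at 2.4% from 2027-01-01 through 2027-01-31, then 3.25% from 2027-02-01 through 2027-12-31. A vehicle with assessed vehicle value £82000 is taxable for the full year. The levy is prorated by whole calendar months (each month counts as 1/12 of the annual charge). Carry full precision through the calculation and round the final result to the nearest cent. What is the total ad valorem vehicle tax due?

£2606.92

2027-01-01 to 2027-01-31: 1 month at 2.4% → £82000 × 2.4% × 1/12 = £164.0000
2027-02-01 to 2027-12-31: 11 months at 3.25% → £82000 × 3.25% × 11/12 = £2442.9167
Total = £2606.9167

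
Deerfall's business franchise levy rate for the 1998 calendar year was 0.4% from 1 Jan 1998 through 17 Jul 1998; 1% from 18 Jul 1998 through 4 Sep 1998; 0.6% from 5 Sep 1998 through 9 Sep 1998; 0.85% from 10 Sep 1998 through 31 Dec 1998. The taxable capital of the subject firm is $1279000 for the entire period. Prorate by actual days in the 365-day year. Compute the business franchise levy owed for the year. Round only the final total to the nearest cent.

$7963.09

1 Jan – 17 Jul 1998: 198 days at 0.4% → $1279000 × 0.4% × 198/365 = $2775.2548
18 Jul – 4 Sep 1998: 49 days at 1% → $1279000 × 1% × 49/365 = $1717.0137
5 Sep – 9 Sep 1998: 5 days at 0.6% → $1279000 × 0.6% × 5/365 = $105.1233
10 Sep – 31 Dec 1998: 113 days at 0.85% → $1279000 × 0.85% × 113/365 = $3365.6973
Total = $7963.0890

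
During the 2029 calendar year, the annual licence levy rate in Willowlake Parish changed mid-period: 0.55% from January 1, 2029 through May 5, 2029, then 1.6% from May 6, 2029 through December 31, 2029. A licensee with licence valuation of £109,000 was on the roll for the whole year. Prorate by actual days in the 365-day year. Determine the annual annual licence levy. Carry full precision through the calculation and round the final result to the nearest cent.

£1,352.05

January 1 – May 5, 2029: 125 days at 0.55% → £109,000 × 0.55% × 125/365 = £205.3082
May 6 – December 31, 2029: 240 days at 1.6% → £109,000 × 1.6% × 240/365 = £1,146.7397
Total = £1,352.0479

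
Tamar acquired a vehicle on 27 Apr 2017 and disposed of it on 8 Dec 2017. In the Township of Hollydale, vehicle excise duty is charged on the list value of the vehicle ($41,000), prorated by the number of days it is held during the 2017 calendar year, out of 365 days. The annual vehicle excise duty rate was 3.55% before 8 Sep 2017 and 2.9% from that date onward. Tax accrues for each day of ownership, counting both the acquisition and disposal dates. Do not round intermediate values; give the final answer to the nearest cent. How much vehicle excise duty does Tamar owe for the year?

27 Apr – 7 Sep 2017: 134 days at 3.55% → $41,000 × 3.55% × 134/365 = $534.3479
8 Sep – 8 Dec 2017: 92 days at 2.9% → $41,000 × 2.9% × 92/365 = $299.6932
Total = $834.0411

$834.04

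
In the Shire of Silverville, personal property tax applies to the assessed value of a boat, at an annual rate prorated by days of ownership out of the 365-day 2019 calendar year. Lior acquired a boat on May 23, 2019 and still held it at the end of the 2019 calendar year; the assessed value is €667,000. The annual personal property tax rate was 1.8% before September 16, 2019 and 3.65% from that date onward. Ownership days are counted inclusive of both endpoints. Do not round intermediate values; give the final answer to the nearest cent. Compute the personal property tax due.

May 23 – September 15, 2019: 116 days at 1.8% → €667,000 × 1.8% × 116/365 = €3,815.6055
September 16 – December 31, 2019: 107 days at 3.65% → €667,000 × 3.65% × 107/365 = €7,136.9000
Total = €10,952.5055

€10,952.51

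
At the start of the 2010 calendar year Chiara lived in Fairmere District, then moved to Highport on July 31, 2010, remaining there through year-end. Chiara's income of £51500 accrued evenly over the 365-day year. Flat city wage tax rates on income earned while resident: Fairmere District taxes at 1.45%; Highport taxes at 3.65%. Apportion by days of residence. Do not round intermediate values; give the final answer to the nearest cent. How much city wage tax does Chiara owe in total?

Fairmere District, January 1 – July 30, 2010: 211 days → £51500 × 1.45% × 211/365 = £431.6829
Highport, July 31 – December 31, 2010: 154 days → £51500 × 3.65% × 154/365 = £793.1000
Total = £1224.7829

£1224.78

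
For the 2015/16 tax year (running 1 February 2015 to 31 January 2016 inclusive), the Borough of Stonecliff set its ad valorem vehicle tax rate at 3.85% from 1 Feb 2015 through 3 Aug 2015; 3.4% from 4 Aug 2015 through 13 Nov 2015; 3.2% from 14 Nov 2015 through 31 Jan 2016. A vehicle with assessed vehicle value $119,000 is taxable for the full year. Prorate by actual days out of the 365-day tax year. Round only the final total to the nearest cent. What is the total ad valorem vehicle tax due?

$4,264.44

1 Feb – 3 Aug 2015: 184 days at 3.85% → $119,000 × 3.85% × 184/365 = $2,309.5781
4 Aug – 13 Nov 2015: 102 days at 3.4% → $119,000 × 3.4% × 102/365 = $1,130.6630
14 Nov 2015 – 31 Jan 2016: 79 days at 3.2% → $119,000 × 3.2% × 79/365 = $824.1973
Total = $4,264.4384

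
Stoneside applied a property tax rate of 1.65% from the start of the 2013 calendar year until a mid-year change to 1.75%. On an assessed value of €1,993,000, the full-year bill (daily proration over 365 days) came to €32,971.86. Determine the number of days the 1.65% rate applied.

349 days

Let d = days at the first rate; then 365 − d days at the second rate.
€1,993,000 × [1.65%·d + 1.75%·(365−d)] / 365 = €32,971.86
Solving gives d = 349, so the new rate took effect on 16 December 2013.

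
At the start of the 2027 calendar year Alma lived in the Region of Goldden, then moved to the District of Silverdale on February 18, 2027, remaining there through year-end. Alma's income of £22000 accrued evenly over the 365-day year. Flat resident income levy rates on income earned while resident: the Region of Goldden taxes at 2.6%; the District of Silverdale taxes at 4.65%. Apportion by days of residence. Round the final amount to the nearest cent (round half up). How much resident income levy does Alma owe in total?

£963.69

The Region of Goldden, January 1 – February 17, 2027: 48 days → £22000 × 2.6% × 48/365 = £75.2219
The District of Silverdale, February 18 – December 31, 2027: 317 days → £22000 × 4.65% × 317/365 = £888.4685
Total = £963.6904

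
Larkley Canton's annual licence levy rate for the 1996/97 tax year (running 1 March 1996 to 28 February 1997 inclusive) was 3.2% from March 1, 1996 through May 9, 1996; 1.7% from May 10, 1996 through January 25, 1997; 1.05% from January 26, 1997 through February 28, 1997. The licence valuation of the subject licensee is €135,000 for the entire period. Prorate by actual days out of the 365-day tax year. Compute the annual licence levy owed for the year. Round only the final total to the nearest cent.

€2,601.62

March 1 – May 9, 1996: 70 days at 3.2% → €135,000 × 3.2% × 70/365 = €828.4932
May 10, 1996 – January 25, 1997: 261 days at 1.7% → €135,000 × 1.7% × 261/365 = €1,641.0822
January 26 – February 28, 1997: 34 days at 1.05% → €135,000 × 1.05% × 34/365 = €132.0411
Total = €2,601.6164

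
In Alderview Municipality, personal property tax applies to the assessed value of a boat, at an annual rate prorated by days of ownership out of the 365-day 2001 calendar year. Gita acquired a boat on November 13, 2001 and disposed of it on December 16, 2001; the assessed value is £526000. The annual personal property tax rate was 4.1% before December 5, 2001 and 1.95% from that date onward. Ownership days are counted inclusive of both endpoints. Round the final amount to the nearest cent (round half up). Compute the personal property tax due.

£1637.08

November 13 – December 4, 2001: 22 days at 4.1% → £526000 × 4.1% × 22/365 = £1299.8685
December 5 – December 16, 2001: 12 days at 1.95% → £526000 × 1.95% × 12/365 = £337.2164
Total = £1637.0849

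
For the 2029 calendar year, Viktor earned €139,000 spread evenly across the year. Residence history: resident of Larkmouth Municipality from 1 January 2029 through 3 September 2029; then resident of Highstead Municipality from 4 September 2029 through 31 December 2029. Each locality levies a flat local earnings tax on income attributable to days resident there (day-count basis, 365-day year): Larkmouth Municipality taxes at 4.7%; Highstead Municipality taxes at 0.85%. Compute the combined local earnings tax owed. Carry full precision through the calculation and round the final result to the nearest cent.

€4,788.26

Larkmouth Municipality, 1 January – 3 September 2029: 246 days → €139,000 × 4.7% × 246/365 = €4,403.0630
Highstead Municipality, 4 September – 31 December 2029: 119 days → €139,000 × 0.85% × 119/365 = €385.2014
Total = €4,788.2644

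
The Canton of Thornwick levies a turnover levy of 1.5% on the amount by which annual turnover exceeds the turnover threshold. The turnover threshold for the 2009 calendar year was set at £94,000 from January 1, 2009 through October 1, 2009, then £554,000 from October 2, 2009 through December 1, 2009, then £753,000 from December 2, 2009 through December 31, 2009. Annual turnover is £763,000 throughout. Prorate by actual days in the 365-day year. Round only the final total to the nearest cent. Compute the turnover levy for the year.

January 1 – October 1, 2009: 274 days, exemption £94,000 → (£763,000 − £94,000) × 1.5% × 274/365 = £7,533.1233
October 2 – December 1, 2009: 61 days, exemption £554,000 → (£763,000 − £554,000) × 1.5% × 61/365 = £523.9315
December 2 – December 31, 2009: 30 days, exemption £753,000 → (£763,000 − £753,000) × 1.5% × 30/365 = £12.3288
Total = £8,069.3836

£8,069.38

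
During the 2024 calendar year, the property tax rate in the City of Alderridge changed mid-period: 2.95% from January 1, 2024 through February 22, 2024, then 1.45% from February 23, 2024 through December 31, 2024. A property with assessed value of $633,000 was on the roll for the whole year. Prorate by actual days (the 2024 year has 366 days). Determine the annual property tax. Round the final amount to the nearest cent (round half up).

$10,553.46

January 1 – February 22, 2024: 53 days at 2.95% → $633,000 × 2.95% × 53/366 = $2,704.0861
February 23 – December 31, 2024: 313 days at 1.45% → $633,000 × 1.45% × 313/366 = $7,849.3730
Total = $10,553.4590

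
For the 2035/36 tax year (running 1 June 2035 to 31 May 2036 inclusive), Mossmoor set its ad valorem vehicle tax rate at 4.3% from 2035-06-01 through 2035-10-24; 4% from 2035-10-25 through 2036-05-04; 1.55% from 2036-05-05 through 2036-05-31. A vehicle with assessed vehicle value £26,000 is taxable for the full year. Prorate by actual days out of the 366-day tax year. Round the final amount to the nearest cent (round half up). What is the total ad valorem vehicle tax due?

£1,024.12

2035-06-01 to 2035-10-24: 146 days at 4.3% → £26,000 × 4.3% × 146/366 = £445.9781
2035-10-25 to 2036-05-04: 193 days at 4% → £26,000 × 4% × 193/366 = £548.4153
2036-05-05 to 2036-05-31: 27 days at 1.55% → £26,000 × 1.55% × 27/366 = £29.7295
Total = £1,024.1230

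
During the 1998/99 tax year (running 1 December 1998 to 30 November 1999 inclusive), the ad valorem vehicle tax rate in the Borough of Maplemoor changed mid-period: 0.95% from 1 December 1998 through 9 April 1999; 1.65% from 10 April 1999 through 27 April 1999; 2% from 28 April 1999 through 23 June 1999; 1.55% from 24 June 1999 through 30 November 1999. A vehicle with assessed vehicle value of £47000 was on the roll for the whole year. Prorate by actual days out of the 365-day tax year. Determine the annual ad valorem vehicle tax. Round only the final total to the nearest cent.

1 December 1998 – 9 April 1999: 130 days at 0.95% → £47000 × 0.95% × 130/365 = £159.0274
10 April – 27 April 1999: 18 days at 1.65% → £47000 × 1.65% × 18/365 = £38.2438
28 April – 23 June 1999: 57 days at 2% → £47000 × 2% × 57/365 = £146.7945
24 June – 30 November 1999: 160 days at 1.55% → £47000 × 1.55% × 160/365 = £319.3425
Total = £663.4082

£663.41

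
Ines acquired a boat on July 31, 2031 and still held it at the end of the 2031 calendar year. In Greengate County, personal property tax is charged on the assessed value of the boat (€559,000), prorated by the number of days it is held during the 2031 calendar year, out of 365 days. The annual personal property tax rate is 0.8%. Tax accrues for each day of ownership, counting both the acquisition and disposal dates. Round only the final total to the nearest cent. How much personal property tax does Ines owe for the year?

€1,886.82

Days held (July 31 – December 31, 2031): 154 out of 365
Tax = €559,000 × 0.8% × 154/365 = €1,886.8164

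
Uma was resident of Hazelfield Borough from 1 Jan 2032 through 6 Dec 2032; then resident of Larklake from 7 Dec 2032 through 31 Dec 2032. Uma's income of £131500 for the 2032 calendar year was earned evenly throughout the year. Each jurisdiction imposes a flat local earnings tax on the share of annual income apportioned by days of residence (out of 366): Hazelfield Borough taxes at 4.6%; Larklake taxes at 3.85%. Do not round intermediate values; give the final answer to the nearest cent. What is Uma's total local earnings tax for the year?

Hazelfield Borough, 1 Jan – 6 Dec 2032: 341 days → £131500 × 4.6% × 341/366 = £5635.8169
Larklake, 7 Dec – 31 Dec 2032: 25 days → £131500 × 3.85% × 25/366 = £345.8163
Total = £5981.6332

£5981.63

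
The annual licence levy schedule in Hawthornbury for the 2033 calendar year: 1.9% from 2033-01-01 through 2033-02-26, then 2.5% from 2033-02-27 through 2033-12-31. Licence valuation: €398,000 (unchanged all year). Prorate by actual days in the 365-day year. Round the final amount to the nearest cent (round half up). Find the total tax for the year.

2033-01-01 to 2033-02-26: 57 days at 1.9% → €398,000 × 1.9% × 57/365 = €1,180.9151
2033-02-27 to 2033-12-31: 308 days at 2.5% → €398,000 × 2.5% × 308/365 = €8,396.1644
Total = €9,577.0795

€9,577.08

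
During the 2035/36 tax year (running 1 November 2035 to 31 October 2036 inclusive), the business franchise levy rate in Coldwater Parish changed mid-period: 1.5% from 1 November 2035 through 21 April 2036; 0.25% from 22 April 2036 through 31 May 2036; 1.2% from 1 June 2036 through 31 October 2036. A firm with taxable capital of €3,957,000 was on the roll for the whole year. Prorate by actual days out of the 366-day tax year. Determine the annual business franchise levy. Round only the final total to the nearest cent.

1 November 2035 – 21 April 2036: 173 days at 1.5% → €3,957,000 × 1.5% × 173/366 = €28,055.7787
22 April – 31 May 2036: 40 days at 0.25% → €3,957,000 × 0.25% × 40/366 = €1,081.1475
1 June – 31 October 2036: 153 days at 1.2% → €3,957,000 × 1.2% × 153/366 = €19,849.8689
Total = €48,986.7951

€48,986.80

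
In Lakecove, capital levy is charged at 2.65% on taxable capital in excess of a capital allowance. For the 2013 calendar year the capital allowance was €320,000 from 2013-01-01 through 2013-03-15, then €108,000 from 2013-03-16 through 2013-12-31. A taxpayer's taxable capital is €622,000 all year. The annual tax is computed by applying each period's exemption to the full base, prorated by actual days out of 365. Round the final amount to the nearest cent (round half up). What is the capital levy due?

2013-01-01 to 2013-03-15: 74 days, exemption €320,000 → (€622,000 − €320,000) × 2.65% × 74/365 = €1,622.5260
2013-03-16 to 2013-12-31: 291 days, exemption €108,000 → (€622,000 − €108,000) × 2.65% × 291/365 = €10,859.4822
Total = €12,482.0082

€12,482.01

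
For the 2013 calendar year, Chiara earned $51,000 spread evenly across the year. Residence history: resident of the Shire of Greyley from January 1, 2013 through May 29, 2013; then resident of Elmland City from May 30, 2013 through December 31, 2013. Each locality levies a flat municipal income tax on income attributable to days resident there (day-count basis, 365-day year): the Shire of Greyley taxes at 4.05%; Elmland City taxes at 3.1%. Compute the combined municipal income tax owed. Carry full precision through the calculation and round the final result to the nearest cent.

The Shire of Greyley, January 1 – May 29, 2013: 149 days → $51,000 × 4.05% × 149/365 = $843.1767
Elmland City, May 30 – December 31, 2013: 216 days → $51,000 × 3.1% × 216/365 = $935.6055
Total = $1,778.7822

$1,778.78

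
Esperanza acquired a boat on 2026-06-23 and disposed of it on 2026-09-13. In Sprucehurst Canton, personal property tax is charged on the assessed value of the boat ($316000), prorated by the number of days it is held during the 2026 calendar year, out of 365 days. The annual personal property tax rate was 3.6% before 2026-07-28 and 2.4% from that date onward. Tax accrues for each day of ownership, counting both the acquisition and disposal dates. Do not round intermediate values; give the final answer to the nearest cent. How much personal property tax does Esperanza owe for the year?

$2088.20

2026-06-23 to 2026-07-27: 35 days at 3.6% → $316000 × 3.6% × 35/365 = $1090.8493
2026-07-28 to 2026-09-13: 48 days at 2.4% → $316000 × 2.4% × 48/365 = $997.3479
Total = $2088.1973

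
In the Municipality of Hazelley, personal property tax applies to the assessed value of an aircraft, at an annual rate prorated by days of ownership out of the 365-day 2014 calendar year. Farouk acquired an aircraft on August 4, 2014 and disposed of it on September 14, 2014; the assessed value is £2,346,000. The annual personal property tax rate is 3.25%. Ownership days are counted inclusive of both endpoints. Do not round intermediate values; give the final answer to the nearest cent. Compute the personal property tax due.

Days held (August 4 – September 14, 2014): 42 out of 365
Tax = £2,346,000 × 3.25% × 42/365 = £8,773.3973

£8,773.40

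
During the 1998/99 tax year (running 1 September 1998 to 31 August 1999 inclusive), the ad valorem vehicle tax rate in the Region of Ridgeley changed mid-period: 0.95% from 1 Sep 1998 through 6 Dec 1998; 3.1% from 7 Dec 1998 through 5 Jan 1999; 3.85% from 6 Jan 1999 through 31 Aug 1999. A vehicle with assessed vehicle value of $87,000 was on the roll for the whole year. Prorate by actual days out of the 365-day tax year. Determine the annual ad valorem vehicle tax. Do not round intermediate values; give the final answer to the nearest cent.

$2,625.37

1 Sep – 6 Dec 1998: 97 days at 0.95% → $87,000 × 0.95% × 97/365 = $219.6452
7 Dec 1998 – 5 Jan 1999: 30 days at 3.1% → $87,000 × 3.1% × 30/365 = $221.6712
6 Jan – 31 Aug 1999: 238 days at 3.85% → $87,000 × 3.85% × 238/365 = $2,184.0575
Total = $2,625.3740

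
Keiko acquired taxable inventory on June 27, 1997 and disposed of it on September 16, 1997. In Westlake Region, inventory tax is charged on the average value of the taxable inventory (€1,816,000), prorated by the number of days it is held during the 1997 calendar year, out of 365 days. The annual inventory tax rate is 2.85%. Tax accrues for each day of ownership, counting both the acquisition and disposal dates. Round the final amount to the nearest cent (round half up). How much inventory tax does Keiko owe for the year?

€11,627.38

Days held (June 27 – September 16, 1997): 82 out of 365
Tax = €1,816,000 × 2.85% × 82/365 = €11,627.3753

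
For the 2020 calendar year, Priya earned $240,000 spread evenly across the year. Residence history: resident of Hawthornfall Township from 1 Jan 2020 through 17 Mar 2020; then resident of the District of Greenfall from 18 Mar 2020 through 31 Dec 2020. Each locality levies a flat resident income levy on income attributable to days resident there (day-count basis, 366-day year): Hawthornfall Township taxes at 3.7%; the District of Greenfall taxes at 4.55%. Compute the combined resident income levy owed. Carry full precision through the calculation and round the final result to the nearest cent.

Hawthornfall Township, 1 Jan – 17 Mar 2020: 77 days → $240,000 × 3.7% × 77/366 = $1,868.1967
The District of Greenfall, 18 Mar – 31 Dec 2020: 289 days → $240,000 × 4.55% × 289/366 = $8,622.6230
Total = $10,490.8197

$10,490.82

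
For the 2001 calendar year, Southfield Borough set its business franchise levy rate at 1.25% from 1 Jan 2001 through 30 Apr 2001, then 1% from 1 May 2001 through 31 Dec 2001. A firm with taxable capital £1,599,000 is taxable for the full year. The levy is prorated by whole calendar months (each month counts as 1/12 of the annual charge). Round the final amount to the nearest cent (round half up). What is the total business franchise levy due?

£17,322.50

1 Jan – 30 Apr 2001: 4 months at 1.25% → £1,599,000 × 1.25% × 4/12 = £6,662.5000
1 May – 31 Dec 2001: 8 months at 1% → £1,599,000 × 1% × 8/12 = £10,660.0000
Total = £17,322.5000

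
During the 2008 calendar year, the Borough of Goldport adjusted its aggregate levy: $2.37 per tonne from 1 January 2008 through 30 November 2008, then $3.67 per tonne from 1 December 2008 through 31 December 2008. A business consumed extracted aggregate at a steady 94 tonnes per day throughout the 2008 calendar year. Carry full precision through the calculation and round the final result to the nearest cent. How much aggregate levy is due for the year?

1 January – 30 November 2008: 335 days × 94 tonnes/day = 31,490 tonnes at $2.37/tonne → $74631.30
1 December – 31 December 2008: 31 days × 94 tonnes/day = 2,914 tonnes at $3.67/tonne → $10694.38

$85325.68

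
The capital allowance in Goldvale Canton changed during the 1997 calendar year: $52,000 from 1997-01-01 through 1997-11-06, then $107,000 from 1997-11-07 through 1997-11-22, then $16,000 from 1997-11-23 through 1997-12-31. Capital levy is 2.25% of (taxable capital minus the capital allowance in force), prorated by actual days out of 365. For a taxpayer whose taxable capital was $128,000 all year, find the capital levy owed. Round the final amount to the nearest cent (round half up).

$1,742.30

1997-01-01 to 1997-11-06: 310 days, exemption $52,000 → ($128,000 − $52,000) × 2.25% × 310/365 = $1,452.3288
1997-11-07 to 1997-11-22: 16 days, exemption $107,000 → ($128,000 − $107,000) × 2.25% × 16/365 = $20.7123
1997-11-23 to 1997-12-31: 39 days, exemption $16,000 → ($128,000 − $16,000) × 2.25% × 39/365 = $269.2603
Total = $1,742.3014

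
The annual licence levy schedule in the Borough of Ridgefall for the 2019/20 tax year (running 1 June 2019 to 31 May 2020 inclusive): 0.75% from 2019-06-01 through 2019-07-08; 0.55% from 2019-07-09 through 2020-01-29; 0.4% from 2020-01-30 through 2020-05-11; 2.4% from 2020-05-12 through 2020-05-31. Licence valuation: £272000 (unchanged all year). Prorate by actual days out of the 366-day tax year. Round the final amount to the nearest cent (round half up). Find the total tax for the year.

2019-06-01 to 2019-07-08: 38 days at 0.75% → £272000 × 0.75% × 38/366 = £211.8033
2019-07-09 to 2020-01-29: 205 days at 0.55% → £272000 × 0.55% × 205/366 = £837.9235
2020-01-30 to 2020-05-11: 103 days at 0.4% → £272000 × 0.4% × 103/366 = £306.1858
2020-05-12 to 2020-05-31: 20 days at 2.4% → £272000 × 2.4% × 20/366 = £356.7213
Total = £1712.6339

£1712.63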